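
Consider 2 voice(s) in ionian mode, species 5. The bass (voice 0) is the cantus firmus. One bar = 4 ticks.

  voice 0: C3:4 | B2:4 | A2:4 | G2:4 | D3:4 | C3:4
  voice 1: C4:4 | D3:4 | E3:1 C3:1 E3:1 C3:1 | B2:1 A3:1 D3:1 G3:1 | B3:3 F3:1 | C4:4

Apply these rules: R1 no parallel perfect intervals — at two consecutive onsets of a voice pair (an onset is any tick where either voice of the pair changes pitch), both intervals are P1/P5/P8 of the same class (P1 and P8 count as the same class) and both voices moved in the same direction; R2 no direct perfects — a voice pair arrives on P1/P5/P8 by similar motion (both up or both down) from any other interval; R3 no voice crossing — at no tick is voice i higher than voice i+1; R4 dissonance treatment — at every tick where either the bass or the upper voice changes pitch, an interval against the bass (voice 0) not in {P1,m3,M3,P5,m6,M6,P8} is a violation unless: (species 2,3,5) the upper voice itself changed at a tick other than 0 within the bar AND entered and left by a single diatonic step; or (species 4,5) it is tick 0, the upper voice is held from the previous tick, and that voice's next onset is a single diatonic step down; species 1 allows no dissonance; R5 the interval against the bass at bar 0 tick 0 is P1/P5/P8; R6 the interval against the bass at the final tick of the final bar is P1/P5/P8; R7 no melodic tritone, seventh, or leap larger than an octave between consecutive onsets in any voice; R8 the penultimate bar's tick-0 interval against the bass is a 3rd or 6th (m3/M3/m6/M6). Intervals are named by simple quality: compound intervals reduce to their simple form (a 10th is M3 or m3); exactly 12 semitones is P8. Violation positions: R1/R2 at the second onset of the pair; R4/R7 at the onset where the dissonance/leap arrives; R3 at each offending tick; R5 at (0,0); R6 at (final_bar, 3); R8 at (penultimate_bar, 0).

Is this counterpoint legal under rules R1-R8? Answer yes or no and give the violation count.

No (4 violations)

bar 0: v0=C3 v1=C4 (P8)
bar 1: v0=B2 v1=D3 (m3)
bar 2: v0=A2 v1=E3 (P5)
bar 3: v0=G2 v1=B2 (M3)
bar 4: v0=D3 v1=B3 (M6)
bar 5: v0=C3 v1=C4 (P8)
  R7 @ bar1.0: C4->D3 leap 10st
  R4 @ bar3.1: G2/A3 M2 untreated
  R7 @ bar3.1: B2->A3 leap 10st
  R7 @ bar4.3: B3->F3 leap 6st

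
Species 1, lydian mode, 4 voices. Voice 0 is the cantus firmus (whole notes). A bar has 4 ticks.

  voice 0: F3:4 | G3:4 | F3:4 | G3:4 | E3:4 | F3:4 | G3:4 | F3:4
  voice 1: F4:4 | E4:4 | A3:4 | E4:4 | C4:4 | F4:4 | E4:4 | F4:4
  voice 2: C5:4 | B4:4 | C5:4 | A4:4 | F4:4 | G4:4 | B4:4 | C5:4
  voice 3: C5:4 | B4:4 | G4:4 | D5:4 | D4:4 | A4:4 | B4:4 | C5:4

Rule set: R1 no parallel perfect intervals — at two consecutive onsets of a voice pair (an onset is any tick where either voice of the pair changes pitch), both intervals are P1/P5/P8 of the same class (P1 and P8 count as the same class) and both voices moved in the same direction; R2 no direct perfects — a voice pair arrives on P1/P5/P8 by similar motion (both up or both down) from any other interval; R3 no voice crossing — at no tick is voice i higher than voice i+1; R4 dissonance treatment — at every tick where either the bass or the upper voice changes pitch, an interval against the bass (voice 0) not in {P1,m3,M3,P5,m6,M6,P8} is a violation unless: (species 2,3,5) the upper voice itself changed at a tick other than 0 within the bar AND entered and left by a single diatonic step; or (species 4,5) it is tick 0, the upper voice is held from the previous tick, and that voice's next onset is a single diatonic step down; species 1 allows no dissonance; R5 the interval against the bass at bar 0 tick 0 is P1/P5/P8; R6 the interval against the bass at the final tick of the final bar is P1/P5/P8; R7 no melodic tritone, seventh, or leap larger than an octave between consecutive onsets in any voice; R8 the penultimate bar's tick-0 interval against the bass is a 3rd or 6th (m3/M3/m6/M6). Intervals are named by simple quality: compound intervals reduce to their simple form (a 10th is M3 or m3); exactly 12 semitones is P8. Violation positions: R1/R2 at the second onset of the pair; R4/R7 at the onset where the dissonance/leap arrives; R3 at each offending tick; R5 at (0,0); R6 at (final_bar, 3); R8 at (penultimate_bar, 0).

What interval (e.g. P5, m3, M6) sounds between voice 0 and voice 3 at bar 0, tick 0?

voice 0=F3 voice 3=C5 -> P5

P5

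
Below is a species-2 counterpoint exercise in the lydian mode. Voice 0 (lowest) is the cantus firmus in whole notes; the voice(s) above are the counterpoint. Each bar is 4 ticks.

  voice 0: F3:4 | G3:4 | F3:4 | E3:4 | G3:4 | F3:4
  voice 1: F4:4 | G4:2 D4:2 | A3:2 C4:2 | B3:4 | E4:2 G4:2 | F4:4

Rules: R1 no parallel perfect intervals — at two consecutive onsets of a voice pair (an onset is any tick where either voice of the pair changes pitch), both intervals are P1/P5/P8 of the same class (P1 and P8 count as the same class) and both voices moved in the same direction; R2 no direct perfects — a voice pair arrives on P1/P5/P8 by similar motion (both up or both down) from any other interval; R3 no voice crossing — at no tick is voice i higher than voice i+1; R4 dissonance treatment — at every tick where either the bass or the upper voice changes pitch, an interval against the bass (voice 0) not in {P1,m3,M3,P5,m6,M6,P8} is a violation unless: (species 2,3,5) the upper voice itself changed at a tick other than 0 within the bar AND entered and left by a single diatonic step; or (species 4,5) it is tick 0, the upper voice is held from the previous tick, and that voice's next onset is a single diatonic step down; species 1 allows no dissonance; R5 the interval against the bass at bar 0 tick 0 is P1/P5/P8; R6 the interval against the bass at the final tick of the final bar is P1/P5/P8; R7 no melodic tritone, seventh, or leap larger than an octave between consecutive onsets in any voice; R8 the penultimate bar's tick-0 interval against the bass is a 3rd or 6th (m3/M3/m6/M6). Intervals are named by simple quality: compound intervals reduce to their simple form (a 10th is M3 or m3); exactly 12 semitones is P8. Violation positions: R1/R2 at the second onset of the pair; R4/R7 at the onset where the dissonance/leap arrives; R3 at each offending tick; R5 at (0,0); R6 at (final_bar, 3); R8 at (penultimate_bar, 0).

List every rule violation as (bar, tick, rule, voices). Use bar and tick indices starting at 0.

bar 0: v0=F3 v1=F4 downbeat P8
bar 1: v0=G3 v1=G4 downbeat P8
bar 2: v0=F3 v1=A3 downbeat M3
bar 3: v0=E3 v1=B3 downbeat P5
bar 4: v0=G3 v1=E4 downbeat M6
bar 5: v0=F3 v1=F4 downbeat P8
  -> R1 @ bar 1 tick 0 v(0, 1): F3/F4 P8 -> G3/G4 P8 similar
  -> R1 @ bar 3 tick 0 v(0, 1): F3/C4 P5 -> E3/B3 P5 similar
  -> R1 @ bar 5 tick 0 v(0, 1): G3/G4 P8 -> F3/F4 P8 similar

(1, 0, R1, (0, 1))
(3, 0, R1, (0, 1))
(5, 0, R1, (0, 1))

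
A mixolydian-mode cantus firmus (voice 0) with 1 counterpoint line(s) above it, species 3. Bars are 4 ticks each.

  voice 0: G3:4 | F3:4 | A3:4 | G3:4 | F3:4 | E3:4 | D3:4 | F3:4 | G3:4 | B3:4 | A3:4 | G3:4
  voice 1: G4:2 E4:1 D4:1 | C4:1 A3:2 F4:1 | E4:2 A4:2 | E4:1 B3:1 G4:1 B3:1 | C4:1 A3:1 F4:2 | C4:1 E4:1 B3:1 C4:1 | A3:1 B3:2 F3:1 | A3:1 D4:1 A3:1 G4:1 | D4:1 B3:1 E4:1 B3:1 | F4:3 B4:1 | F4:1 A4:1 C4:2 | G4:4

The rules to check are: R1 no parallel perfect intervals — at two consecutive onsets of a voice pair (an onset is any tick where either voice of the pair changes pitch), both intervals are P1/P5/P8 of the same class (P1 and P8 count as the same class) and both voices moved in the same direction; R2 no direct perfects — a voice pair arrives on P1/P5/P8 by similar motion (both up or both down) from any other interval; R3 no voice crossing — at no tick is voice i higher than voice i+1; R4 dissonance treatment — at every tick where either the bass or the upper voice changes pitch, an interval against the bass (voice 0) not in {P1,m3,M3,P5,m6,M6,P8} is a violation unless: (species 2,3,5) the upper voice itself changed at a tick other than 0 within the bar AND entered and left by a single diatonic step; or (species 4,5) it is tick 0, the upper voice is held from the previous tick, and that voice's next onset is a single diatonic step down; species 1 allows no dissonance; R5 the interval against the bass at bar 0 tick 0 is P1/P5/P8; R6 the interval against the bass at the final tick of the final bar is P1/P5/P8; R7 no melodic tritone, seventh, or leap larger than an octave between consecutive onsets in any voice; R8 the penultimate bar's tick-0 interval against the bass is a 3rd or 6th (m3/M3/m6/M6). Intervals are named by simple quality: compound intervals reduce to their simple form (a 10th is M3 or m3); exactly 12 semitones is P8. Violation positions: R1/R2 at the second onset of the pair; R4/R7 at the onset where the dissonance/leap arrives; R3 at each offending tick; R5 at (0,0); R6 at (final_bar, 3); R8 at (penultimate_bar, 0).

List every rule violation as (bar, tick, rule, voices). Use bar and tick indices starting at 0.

bar 0: v0=G3 v1=G4 downbeat P8
bar 1: v0=F3 v1=C4 downbeat P5
bar 2: v0=A3 v1=E4 downbeat P5
bar 3: v0=G3 v1=E4 downbeat M6
bar 4: v0=F3 v1=C4 downbeat P5
bar 5: v0=E3 v1=C4 downbeat m6
bar 6: v0=D3 v1=A3 downbeat P5
bar 7: v0=F3 v1=A3 downbeat M3
bar 8: v0=G3 v1=D4 downbeat P5
bar 9: v0=B3 v1=F4 downbeat TT
bar 10: v0=A3 v1=F4 downbeat m6
bar 11: v0=G3 v1=G4 downbeat P8
  -> R1 @ bar 1 tick 0 v(0, 1): G3/D4 P5 -> F3/C4 P5 similar
  -> R2 @ bar 6 tick 0 v(0, 1): E3/C4 m6 -> D3/A3 P5 similar
  -> R7 @ bar 6 tick 3 v(1,): B3->F3 leap 6st
  -> R4 @ bar 7 tick 3 v(0, 1): F3/G4 M2 untreated
  -> R7 @ bar 7 tick 3 v(1,): A3->G4 leap 10st
  -> R4 @ bar 9 tick 0 v(0, 1): B3/F4 TT untreated
  -> R7 @ bar 9 tick 0 v(1,): B3->F4 leap 6st
  -> R7 @ bar 9 tick 3 v(1,): F4->B4 leap 6st
  -> R7 @ bar 10 tick 0 v(1,): B4->F4 leap 6st

(1, 0, R1, (0, 1))
(6, 0, R2, (0, 1))
(6, 3, R7, (1,))
(7, 3, R4, (0, 1))
(7, 3, R7, (1,))
(9, 0, R4, (0, 1))
(9, 0, R7, (1,))
(9, 3, R7, (1,))
(10, 0, R7, (1,))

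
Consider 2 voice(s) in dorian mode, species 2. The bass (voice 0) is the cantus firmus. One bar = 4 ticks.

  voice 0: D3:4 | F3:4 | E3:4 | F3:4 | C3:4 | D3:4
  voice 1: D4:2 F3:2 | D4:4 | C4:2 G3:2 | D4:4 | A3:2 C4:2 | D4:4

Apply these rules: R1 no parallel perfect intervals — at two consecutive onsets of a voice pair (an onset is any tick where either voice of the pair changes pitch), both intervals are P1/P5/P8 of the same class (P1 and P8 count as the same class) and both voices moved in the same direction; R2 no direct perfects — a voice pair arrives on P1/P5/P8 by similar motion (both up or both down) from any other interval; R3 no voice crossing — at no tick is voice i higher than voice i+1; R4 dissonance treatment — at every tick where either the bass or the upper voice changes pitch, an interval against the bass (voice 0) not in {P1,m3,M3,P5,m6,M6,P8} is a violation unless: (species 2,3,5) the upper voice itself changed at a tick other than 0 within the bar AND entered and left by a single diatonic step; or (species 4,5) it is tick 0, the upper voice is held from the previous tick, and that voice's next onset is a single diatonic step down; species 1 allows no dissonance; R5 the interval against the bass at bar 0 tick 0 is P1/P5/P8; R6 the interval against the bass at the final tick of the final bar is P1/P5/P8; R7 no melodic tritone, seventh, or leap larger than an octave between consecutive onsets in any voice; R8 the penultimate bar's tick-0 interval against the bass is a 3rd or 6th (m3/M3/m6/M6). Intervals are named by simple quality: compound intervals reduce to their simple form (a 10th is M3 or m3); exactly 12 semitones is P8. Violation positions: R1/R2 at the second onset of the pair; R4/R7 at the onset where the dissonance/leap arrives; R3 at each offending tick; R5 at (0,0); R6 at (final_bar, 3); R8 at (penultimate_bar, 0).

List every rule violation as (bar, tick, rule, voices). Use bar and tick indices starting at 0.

(5, 0, R1, (0, 1))

bar 0: v0=D3 v1=D4 downbeat P8
bar 1: v0=F3 v1=D4 downbeat M6
bar 2: v0=E3 v1=C4 downbeat m6
bar 3: v0=F3 v1=D4 downbeat M6
bar 4: v0=C3 v1=A3 downbeat M6
bar 5: v0=D3 v1=D4 downbeat P8
  -> R1 @ bar 5 tick 0 v(0, 1): C3/C4 P8 -> D3/D4 P8 similar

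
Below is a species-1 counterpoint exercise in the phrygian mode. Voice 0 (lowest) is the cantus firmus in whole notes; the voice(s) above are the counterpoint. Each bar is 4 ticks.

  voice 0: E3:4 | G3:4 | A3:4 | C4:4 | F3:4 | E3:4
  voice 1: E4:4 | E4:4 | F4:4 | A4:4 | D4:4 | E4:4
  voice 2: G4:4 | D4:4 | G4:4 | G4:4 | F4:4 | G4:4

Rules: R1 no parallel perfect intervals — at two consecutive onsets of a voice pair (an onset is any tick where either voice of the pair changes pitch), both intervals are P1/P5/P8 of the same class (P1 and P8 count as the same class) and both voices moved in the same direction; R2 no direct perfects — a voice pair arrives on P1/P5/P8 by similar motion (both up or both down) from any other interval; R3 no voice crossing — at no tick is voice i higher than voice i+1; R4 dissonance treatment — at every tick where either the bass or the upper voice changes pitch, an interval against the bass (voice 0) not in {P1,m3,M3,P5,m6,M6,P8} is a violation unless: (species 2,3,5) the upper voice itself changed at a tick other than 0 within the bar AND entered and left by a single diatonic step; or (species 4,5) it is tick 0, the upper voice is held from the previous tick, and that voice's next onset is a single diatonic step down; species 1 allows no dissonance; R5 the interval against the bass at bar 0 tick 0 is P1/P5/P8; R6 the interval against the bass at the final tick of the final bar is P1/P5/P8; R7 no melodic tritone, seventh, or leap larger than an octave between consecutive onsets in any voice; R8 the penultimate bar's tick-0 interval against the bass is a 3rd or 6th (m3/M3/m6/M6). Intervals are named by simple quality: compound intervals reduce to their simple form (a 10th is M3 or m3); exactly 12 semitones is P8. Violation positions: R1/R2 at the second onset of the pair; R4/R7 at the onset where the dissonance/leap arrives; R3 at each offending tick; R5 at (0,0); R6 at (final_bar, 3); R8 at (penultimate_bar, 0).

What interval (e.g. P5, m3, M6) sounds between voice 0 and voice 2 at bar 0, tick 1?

m3

voice 0=E3 voice 2=G4 -> m3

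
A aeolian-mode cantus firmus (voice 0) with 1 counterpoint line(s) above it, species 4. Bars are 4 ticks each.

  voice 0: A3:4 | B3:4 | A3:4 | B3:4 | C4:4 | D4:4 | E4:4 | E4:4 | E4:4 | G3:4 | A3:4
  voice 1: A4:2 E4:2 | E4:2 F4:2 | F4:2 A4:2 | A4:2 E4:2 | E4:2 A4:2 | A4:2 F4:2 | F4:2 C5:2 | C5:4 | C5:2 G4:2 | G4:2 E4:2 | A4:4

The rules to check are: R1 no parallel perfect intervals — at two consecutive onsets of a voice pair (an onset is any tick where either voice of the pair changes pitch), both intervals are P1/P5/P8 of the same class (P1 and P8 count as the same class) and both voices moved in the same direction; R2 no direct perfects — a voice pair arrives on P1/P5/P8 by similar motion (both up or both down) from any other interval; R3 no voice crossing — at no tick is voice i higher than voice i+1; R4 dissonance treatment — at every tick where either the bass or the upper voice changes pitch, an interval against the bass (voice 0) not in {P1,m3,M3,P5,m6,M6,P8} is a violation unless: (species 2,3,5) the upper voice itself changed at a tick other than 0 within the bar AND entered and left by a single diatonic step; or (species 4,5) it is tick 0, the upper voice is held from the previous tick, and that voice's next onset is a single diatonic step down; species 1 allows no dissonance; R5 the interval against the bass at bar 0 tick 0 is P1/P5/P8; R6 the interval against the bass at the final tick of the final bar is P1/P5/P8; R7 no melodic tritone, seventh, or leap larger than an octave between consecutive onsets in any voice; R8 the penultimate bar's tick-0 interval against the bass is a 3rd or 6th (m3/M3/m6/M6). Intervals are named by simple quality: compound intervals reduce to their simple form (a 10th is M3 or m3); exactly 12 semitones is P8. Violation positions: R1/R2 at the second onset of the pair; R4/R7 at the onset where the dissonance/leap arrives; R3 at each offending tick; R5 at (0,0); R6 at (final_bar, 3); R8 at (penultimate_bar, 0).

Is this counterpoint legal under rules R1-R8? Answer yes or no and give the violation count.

bar 0: v0=A3 v1=A4 (P8)
bar 1: v0=B3 v1=E4 (P4)
bar 2: v0=A3 v1=F4 (m6)
bar 3: v0=B3 v1=A4 (m7)
bar 4: v0=C4 v1=E4 (M3)
bar 5: v0=D4 v1=A4 (P5)
bar 6: v0=E4 v1=F4 (m2)
bar 7: v0=E4 v1=C5 (m6)
bar 8: v0=E4 v1=C5 (m6)
bar 9: v0=G3 v1=G4 (P8)
bar 10: v0=A3 v1=A4 (P8)
  R4 @ bar1.0: B3/E4 P4 untreated
  R4 @ bar1.2: B3/F4 TT untreated
  R4 @ bar3.0: B3/A4 m7 untreated
  R4 @ bar3.2: B3/E4 P4 untreated
  R4 @ bar6.0: E4/F4 m2 untreated
  R8 @ bar9.0: penult P8 not 3rd/6th
  R2 @ bar10.0: G3/E4 M6 -> A3/A4 P8 similar

No (7 violations)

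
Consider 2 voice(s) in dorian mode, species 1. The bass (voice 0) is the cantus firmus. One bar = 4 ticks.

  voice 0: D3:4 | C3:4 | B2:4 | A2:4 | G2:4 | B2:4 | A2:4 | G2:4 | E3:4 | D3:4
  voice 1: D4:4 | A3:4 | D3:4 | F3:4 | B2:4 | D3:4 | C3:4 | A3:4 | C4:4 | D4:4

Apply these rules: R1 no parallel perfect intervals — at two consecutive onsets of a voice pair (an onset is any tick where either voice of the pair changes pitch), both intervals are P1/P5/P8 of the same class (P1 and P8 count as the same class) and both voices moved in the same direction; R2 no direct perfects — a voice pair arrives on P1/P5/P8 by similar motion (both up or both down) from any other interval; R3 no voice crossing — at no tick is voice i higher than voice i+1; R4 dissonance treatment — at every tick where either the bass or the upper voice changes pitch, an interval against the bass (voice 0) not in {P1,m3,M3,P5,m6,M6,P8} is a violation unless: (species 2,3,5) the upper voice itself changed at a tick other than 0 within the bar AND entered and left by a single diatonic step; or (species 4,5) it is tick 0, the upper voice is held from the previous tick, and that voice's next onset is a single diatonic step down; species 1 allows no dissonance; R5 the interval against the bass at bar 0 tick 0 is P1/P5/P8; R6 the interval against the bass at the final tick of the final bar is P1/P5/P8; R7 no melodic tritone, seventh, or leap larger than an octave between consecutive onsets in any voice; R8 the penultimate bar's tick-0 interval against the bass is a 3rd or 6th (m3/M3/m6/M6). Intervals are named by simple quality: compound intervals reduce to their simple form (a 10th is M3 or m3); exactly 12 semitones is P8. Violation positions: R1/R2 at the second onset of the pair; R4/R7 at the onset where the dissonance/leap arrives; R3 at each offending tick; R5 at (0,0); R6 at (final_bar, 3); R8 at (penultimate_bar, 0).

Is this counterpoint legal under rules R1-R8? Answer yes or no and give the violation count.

No (2 violations)

bar 0: v0=D3 v1=D4 (P8)
bar 1: v0=C3 v1=A3 (M6)
bar 2: v0=B2 v1=D3 (m3)
bar 3: v0=A2 v1=F3 (m6)
bar 4: v0=G2 v1=B2 (M3)
bar 5: v0=B2 v1=D3 (m3)
bar 6: v0=A2 v1=C3 (m3)
bar 7: v0=G2 v1=A3 (M2)
bar 8: v0=E3 v1=C4 (m6)
bar 9: v0=D3 v1=D4 (P8)
  R7 @ bar4.0: F3->B2 leap 6st
  R4 @ bar7.0: G2/A3 M2 untreated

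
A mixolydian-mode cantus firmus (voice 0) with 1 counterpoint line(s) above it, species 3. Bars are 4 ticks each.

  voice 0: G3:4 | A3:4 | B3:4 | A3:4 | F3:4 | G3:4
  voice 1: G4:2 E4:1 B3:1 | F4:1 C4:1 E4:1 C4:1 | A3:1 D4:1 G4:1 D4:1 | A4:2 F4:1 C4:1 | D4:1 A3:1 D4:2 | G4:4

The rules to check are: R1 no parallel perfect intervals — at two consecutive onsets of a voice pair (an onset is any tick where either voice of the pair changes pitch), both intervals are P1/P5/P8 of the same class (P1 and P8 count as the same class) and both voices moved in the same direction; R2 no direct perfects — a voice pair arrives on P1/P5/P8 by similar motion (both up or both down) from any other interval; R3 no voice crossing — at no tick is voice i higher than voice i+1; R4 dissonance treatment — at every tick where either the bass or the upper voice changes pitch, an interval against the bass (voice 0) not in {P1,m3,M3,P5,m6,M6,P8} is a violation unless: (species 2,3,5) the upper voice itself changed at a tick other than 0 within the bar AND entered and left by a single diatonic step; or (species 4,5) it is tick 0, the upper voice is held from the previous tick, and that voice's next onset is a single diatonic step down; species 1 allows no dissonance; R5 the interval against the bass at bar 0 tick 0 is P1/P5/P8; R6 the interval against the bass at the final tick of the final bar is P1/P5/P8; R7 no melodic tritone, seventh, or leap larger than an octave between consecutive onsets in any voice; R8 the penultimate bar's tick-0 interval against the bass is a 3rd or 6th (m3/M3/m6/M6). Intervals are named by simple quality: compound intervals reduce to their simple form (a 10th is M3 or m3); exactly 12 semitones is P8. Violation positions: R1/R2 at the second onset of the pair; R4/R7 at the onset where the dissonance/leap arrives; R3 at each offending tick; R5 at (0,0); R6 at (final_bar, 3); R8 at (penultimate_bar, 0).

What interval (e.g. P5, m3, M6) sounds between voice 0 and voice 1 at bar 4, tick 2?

M6

voice 0=F3 voice 1=D4 -> M6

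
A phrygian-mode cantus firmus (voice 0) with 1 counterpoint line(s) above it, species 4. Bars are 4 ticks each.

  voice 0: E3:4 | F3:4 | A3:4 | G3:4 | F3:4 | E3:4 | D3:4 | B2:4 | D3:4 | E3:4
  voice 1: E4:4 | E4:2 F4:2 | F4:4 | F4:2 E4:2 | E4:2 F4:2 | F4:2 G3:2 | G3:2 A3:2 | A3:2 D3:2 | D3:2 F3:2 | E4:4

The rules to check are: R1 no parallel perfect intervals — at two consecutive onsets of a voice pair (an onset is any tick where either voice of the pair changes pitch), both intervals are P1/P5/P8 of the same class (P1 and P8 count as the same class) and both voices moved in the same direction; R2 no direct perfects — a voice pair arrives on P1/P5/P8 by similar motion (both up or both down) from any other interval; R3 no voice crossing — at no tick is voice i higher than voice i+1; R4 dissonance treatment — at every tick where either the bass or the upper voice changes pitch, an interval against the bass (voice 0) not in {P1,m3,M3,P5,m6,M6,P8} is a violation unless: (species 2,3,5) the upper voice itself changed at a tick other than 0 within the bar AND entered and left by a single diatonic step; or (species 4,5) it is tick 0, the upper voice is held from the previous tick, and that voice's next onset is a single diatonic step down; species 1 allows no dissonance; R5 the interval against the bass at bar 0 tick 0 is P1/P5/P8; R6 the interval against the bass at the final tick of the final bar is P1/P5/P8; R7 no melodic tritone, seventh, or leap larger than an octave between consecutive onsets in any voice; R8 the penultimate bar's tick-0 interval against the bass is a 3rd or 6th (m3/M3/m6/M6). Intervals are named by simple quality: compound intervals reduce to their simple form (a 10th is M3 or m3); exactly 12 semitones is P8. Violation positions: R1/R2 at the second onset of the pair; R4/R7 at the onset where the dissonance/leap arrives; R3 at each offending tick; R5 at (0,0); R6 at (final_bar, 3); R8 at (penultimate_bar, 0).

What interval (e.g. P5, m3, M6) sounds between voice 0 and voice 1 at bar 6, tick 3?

P5

voice 0=D3 voice 1=A3 -> P5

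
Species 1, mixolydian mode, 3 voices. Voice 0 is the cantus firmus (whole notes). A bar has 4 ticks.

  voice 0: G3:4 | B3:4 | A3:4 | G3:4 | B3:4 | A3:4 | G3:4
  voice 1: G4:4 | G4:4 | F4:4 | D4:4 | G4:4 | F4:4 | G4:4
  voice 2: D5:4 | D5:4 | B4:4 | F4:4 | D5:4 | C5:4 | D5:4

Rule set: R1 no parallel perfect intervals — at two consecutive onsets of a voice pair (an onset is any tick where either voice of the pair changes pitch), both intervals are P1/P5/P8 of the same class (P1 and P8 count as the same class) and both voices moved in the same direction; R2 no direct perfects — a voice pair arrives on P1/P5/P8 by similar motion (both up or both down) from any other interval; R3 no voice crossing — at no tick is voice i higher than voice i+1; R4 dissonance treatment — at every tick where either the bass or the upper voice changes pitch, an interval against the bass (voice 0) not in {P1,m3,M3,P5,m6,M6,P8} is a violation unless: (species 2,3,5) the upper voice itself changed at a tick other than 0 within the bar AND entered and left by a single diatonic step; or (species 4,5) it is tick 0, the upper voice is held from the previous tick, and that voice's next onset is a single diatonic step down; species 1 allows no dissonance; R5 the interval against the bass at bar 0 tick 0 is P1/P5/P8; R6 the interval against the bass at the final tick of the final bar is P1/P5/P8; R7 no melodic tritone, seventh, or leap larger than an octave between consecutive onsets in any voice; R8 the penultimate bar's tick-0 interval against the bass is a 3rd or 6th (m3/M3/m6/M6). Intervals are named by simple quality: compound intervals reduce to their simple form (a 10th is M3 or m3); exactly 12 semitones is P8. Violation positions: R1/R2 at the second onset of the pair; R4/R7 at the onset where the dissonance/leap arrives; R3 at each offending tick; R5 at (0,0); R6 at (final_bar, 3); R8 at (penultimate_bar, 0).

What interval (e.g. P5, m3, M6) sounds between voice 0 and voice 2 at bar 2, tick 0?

voice 0=A3 voice 2=B4 -> M2

M2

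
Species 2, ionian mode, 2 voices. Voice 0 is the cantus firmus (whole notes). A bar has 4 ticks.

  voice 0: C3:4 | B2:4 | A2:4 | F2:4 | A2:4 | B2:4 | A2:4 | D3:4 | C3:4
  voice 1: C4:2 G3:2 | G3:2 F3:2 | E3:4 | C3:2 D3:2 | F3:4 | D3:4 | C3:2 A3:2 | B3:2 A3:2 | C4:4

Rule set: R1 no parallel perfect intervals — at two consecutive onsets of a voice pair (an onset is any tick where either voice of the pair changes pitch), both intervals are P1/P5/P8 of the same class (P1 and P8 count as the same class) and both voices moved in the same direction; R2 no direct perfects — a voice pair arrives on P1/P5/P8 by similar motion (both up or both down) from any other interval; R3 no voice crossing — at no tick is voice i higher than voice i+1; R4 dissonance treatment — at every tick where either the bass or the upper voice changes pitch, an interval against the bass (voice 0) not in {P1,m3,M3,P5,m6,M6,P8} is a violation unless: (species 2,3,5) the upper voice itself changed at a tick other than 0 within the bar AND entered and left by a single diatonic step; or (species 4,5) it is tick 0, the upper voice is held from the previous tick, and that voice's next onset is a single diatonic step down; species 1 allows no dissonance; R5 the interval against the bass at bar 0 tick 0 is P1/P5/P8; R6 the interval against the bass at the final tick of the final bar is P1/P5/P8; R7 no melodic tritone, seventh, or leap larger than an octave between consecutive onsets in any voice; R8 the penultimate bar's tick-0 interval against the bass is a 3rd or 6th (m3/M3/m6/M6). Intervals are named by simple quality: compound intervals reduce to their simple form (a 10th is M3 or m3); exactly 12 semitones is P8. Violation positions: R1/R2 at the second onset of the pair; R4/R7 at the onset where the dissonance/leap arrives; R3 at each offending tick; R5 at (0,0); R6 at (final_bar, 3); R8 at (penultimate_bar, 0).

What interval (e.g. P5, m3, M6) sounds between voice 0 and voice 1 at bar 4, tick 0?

voice 0=A2 voice 1=F3 -> m6

m6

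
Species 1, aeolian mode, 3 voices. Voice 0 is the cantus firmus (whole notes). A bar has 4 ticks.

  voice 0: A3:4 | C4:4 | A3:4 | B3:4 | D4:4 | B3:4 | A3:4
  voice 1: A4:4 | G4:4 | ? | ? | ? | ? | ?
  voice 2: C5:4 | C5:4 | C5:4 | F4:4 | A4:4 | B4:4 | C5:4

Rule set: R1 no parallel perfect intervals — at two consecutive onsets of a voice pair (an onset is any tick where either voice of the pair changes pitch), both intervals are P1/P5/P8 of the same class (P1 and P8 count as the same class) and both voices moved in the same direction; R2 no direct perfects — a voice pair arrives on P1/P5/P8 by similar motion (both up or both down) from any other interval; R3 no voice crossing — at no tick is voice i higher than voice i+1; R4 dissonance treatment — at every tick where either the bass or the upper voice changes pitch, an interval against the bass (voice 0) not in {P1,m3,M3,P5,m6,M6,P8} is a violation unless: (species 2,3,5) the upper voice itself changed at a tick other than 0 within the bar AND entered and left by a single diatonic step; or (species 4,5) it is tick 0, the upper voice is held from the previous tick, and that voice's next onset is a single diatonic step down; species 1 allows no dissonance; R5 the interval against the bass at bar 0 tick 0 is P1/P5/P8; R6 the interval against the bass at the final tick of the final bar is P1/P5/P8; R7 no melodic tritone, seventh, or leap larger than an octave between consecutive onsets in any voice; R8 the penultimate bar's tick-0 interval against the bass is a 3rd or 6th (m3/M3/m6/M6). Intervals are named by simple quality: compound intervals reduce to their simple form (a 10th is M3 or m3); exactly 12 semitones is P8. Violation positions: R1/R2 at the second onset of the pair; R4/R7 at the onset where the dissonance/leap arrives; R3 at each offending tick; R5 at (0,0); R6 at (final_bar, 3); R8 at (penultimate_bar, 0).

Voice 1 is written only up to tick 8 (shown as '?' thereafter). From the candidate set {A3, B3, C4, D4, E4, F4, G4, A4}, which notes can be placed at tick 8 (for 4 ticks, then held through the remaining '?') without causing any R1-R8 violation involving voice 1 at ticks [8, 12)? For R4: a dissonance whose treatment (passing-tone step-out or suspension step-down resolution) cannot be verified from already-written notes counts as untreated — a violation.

{A4, C4, F4}

A3: violates R2,R7
B3: violates R4
C4: legal
D4: violates R4
E4: violates R1
F4: legal
G4: violates R4
A4: legal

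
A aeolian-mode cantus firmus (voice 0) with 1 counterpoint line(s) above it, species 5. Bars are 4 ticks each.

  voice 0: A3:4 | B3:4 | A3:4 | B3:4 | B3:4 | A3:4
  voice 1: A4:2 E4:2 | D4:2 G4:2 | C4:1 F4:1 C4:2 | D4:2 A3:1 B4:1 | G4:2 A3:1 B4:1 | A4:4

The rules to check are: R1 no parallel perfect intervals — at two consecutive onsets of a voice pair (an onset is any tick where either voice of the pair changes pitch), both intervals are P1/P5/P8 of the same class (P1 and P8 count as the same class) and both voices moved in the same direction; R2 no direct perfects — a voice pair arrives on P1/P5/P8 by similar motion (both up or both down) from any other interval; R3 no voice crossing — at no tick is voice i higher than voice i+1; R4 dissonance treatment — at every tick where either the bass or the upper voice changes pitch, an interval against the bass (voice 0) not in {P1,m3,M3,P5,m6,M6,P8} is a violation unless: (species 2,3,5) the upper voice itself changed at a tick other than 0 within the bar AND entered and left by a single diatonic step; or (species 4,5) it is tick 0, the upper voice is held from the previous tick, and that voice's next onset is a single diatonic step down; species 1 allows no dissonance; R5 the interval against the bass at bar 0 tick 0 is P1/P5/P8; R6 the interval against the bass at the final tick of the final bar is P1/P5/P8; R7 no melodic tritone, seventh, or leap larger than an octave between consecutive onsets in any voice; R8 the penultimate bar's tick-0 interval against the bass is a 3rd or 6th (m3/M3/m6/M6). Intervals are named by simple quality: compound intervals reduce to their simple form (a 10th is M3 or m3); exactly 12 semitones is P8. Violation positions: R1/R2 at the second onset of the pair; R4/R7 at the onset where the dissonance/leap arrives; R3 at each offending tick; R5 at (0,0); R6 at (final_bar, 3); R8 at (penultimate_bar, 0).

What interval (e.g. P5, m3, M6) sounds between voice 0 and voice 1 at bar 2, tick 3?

m3

voice 0=A3 voice 1=C4 -> m3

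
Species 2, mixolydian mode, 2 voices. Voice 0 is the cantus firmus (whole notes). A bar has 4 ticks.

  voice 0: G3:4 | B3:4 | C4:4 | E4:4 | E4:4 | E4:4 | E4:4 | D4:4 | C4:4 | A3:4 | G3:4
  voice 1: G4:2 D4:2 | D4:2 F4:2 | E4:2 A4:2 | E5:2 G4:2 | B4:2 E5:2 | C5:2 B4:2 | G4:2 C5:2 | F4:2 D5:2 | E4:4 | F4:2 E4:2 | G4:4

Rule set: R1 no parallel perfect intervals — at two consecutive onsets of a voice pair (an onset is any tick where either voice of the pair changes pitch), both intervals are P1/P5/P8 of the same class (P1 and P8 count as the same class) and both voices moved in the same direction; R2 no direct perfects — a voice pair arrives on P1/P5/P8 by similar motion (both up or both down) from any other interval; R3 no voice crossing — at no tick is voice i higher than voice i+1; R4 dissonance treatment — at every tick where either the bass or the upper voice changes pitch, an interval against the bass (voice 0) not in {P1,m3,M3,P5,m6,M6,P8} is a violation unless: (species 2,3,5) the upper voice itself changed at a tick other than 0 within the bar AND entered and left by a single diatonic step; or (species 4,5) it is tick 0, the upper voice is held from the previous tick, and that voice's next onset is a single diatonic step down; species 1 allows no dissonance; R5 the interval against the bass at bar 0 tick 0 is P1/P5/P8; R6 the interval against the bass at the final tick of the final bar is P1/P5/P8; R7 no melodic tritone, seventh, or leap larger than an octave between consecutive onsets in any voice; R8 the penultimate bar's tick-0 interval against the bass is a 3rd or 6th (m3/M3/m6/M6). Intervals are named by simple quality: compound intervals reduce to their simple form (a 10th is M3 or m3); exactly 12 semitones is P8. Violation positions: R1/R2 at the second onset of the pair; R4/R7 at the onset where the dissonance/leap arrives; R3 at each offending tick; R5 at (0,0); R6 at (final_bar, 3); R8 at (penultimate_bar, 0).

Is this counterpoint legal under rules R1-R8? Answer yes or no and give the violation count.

No (3 violations)

bar 0: v0=G3 v1=G4 (P8)
bar 1: v0=B3 v1=D4 (m3)
bar 2: v0=C4 v1=E4 (M3)
bar 3: v0=E4 v1=E5 (P8)
bar 4: v0=E4 v1=B4 (P5)
bar 5: v0=E4 v1=C5 (m6)
bar 6: v0=E4 v1=G4 (m3)
bar 7: v0=D4 v1=F4 (m3)
bar 8: v0=C4 v1=E4 (M3)
bar 9: v0=A3 v1=F4 (m6)
bar 10: v0=G3 v1=G4 (P8)
  R4 @ bar1.2: B3/F4 TT untreated
  R2 @ bar3.0: C4/A4 M6 -> E4/E5 P8 similar
  R7 @ bar8.0: D5->E4 leap 10st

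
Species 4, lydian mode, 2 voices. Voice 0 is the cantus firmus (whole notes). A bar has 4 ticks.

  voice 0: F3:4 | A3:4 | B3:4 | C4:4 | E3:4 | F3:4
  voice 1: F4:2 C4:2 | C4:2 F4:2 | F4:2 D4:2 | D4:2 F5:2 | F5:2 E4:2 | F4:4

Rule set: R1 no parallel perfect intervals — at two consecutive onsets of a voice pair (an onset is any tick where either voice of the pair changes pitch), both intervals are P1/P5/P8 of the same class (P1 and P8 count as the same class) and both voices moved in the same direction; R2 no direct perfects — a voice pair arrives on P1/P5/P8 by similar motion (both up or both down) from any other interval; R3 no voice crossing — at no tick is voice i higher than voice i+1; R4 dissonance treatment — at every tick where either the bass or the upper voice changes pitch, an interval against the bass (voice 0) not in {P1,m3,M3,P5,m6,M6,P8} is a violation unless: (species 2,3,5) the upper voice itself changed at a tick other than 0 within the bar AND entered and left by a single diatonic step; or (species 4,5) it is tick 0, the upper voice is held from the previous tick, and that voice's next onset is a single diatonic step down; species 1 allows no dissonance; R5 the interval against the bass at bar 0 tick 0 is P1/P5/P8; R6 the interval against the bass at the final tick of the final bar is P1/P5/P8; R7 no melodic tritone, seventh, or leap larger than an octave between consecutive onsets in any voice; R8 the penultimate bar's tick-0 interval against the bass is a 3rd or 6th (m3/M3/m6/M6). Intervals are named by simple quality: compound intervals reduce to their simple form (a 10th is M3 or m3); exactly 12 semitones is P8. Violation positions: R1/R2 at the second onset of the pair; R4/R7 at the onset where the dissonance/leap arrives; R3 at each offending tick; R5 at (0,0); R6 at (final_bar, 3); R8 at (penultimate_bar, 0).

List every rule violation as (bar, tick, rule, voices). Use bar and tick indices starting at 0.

bar 0: v0=F3 v1=F4 downbeat P8
bar 1: v0=A3 v1=C4 downbeat m3
bar 2: v0=B3 v1=F4 downbeat TT
bar 3: v0=C4 v1=D4 downbeat M2
bar 4: v0=E3 v1=F5 downbeat m2
bar 5: v0=F3 v1=F4 downbeat P8
  -> R4 @ bar 2 tick 0 v(0, 1): B3/F4 TT untreated
  -> R4 @ bar 3 tick 0 v(0, 1): C4/D4 M2 untreated
  -> R4 @ bar 3 tick 2 v(0, 1): C4/F5 P4 untreated
  -> R7 @ bar 3 tick 2 v(1,): D4->F5 leap 15st
  -> R4 @ bar 4 tick 0 v(0, 1): E3/F5 m2 untreated
  -> R8 @ bar 4 tick 0 v(0, 1): penult m2 not 3rd/6th
  -> R7 @ bar 4 tick 2 v(1,): F5->E4 leap 13st
  -> R1 @ bar 5 tick 0 v(0, 1): E3/E4 P8 -> F3/F4 P8 similar

(2, 0, R4, (0, 1))
(3, 0, R4, (0, 1))
(3, 2, R4, (0, 1))
(3, 2, R7, (1,))
(4, 0, R4, (0, 1))
(4, 0, R8, (0, 1))
(4, 2, R7, (1,))
(5, 0, R1, (0, 1))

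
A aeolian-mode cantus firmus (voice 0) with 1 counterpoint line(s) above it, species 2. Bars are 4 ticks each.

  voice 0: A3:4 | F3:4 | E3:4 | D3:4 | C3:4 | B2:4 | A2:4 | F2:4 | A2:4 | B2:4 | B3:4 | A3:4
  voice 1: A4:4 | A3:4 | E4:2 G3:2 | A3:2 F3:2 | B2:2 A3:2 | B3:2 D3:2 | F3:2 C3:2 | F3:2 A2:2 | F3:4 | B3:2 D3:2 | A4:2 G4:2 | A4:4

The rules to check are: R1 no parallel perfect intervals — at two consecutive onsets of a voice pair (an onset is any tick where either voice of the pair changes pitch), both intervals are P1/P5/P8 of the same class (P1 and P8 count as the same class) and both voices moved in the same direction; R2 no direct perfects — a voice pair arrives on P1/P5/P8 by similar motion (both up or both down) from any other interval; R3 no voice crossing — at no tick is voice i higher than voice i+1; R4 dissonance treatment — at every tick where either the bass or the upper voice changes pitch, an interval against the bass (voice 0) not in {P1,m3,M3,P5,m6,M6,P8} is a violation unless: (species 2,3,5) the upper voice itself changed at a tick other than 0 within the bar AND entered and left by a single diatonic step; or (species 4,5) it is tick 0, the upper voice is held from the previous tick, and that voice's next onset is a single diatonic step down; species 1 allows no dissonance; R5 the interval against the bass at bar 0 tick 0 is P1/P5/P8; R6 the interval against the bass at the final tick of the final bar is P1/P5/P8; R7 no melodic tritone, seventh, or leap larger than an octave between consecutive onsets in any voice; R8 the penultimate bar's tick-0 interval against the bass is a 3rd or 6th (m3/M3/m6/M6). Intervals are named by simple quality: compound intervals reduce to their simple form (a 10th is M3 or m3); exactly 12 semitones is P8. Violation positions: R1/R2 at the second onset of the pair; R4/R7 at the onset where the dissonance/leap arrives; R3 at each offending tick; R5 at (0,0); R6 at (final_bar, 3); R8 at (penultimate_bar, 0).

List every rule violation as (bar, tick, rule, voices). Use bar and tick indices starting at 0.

(4, 0, R3, (0, 1))
(4, 0, R4, (0, 1))
(4, 0, R7, (1,))
(4, 1, R3, (0, 1))
(4, 2, R7, (1,))
(9, 0, R2, (0, 1))
(9, 0, R7, (1,))
(10, 0, R4, (0, 1))
(10, 0, R7, (1,))
(10, 0, R8, (0, 1))

bar 0: v0=A3 v1=A4 downbeat P8
bar 1: v0=F3 v1=A3 downbeat M3
bar 2: v0=E3 v1=E4 downbeat P8
bar 3: v0=D3 v1=A3 downbeat P5
bar 4: v0=C3 v1=B2 downbeat m2
bar 5: v0=B2 v1=B3 downbeat P8
bar 6: v0=A2 v1=F3 downbeat m6
bar 7: v0=F2 v1=F3 downbeat P8
bar 8: v0=A2 v1=F3 downbeat m6
bar 9: v0=B2 v1=B3 downbeat P8
bar 10: v0=B3 v1=A4 downbeat m7
bar 11: v0=A3 v1=A4 downbeat P8
  -> R3 @ bar 4 tick 0 v(0, 1): C3 above B2
  -> R4 @ bar 4 tick 0 v(0, 1): C3/B2 m2 untreated
  -> R7 @ bar 4 tick 0 v(1,): F3->B2 leap 6st
  -> R3 @ bar 4 tick 1 v(0, 1): C3 above B2
  -> R7 @ bar 4 tick 2 v(1,): B2->A3 leap 10st
  -> R2 @ bar 9 tick 0 v(0, 1): A2/F3 m6 -> B2/B3 P8 similar
  -> R7 @ bar 9 tick 0 v(1,): F3->B3 leap 6st
  -> R4 @ bar 10 tick 0 v(0, 1): B3/A4 m7 untreated
  -> R7 @ bar 10 tick 0 v(1,): D3->A4 leap 19st
  -> R8 @ bar 10 tick 0 v(0, 1): penult m7 not 3rd/6th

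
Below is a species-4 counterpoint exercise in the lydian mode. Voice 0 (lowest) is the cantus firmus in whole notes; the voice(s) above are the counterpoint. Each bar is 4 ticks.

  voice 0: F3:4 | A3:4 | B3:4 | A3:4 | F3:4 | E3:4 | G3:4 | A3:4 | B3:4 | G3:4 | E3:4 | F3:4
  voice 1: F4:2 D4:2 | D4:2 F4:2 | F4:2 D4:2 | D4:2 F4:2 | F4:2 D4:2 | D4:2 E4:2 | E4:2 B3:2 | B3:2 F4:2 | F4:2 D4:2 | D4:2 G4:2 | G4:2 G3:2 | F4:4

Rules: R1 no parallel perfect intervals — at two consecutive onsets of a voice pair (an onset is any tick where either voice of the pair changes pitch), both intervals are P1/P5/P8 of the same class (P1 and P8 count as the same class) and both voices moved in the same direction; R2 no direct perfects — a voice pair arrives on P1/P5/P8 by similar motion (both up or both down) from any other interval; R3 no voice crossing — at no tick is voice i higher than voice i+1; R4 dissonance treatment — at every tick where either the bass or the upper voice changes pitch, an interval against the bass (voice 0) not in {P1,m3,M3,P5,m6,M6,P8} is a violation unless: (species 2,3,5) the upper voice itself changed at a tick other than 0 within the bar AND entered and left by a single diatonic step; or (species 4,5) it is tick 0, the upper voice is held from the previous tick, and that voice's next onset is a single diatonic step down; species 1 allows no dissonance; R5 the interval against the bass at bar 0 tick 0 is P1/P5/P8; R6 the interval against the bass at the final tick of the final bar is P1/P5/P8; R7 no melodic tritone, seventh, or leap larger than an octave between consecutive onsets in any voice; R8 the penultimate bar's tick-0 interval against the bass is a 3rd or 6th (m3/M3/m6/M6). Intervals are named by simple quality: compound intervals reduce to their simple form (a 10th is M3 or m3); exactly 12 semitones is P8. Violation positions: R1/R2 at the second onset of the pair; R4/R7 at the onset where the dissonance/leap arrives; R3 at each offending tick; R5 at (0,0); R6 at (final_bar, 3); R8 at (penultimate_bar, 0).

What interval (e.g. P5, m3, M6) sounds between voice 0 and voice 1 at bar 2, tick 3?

voice 0=B3 voice 1=D4 -> m3

m3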